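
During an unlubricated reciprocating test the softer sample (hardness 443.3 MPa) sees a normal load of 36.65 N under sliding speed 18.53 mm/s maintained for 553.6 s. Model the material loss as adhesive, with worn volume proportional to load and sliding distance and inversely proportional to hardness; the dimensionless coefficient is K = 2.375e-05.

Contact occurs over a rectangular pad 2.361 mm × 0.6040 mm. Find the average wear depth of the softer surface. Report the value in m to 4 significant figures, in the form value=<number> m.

value=1.412e-05 m

Each operation holds exact precision — shown intermediates are rounded. Rounded once at the end: 4 significant digits.
Sliding speed v = 18.53 mm/s = 0.01853 m/s. Total distance L = v·t = 0.01853 m/s × 553.6 s = 10.26 m.
Hardness H = 443.3 MPa = 4.433e+08 Pa.
Pad sides 2.361 mm × 0.6040 mm = 2.361e-03 m × 6.040e-04 m. Contact area A = 2.361e-03 m × 6.040e-04 m = 1.426e-06 m².
Expressed in SI base units: W = 36.65 N, H = 4.433e+08 Pa, K = 2.375e-05.
By Archard's law, V = K·W·L/H = 2.375e-05 · 36.65 · 10.26 / 4.433e+08 = 2.014e-11 m³.
Depth of wear h = V/A = 2.014e-11 / 1.426e-06 = 1.412e-05 m.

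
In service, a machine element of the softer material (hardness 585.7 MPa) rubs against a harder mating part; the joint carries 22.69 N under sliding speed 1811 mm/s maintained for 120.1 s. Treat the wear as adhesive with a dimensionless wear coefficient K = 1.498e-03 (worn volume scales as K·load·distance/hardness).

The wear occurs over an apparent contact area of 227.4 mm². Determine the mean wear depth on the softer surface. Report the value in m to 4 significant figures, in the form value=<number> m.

value=5.551e-05 m

Displayed values are rounded. The computation holds exact precision. Rounded just once, at 4 significant digits.
Sliding speed v = 1811 mm/s = 1.811 m/s. Path length L = v·t = 1.811 m/s × 120.1 s = 217.5 m.
Hardness H = 585.7 MPa = 5.857e+08 Pa.
Contact area A = 227.4 mm² = 2.274e-04 m².
In SI base units: W = 22.69 N, H = 5.857e+08 Pa, K = 1.498e-03.
The Archard volume V = K·W·L/H = 1.498e-03 · 22.69 · 217.5 / 5.857e+08 = 1.262e-08 m³.
Wear depth h = V/A = 1.262e-08 / 2.274e-04 = 5.551e-05 m.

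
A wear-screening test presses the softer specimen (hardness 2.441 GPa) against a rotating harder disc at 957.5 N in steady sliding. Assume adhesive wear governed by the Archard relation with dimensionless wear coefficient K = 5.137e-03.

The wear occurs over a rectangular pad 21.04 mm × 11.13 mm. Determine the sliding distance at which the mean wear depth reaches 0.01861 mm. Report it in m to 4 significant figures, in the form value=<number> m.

value=2.163 m

All working math runs at exact precision; the intermediates appear rounded. Rounded once at the end: 4 significant digits.
Hardness H = 2.441 GPa = 2.441e+09 Pa.
Pad sides 21.04 mm × 11.13 mm = 0.02104 m × 0.01113 m. Contact area A = 0.02104 m × 0.01113 m = 2.342e-04 m².
Depth limit h_lim = 0.01861 mm = 1.861e-05 m.
Restated in SI base units: W = 957.5 N, H = 2.441e+09 Pa, K = 5.137e-03.
At the depth limit, V_lim = h_lim·A = 1.861e-05 · 2.342e-04 = 4.358e-09 m³.
So the life L = V_lim·H/(K·W) = 4.358e-09 · 2.441e+09 / (5.137e-03 · 957.5) = 2.163 m.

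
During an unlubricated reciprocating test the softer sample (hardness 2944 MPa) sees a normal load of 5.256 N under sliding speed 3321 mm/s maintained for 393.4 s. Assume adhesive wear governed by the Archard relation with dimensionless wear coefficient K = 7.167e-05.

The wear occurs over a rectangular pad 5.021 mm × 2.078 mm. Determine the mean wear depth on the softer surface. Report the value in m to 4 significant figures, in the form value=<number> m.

value=1.602e-05 m

Intermediates appear rounded — the computation holds exact precision — a lone final rounding to 4 significant digits.
Convert: Sliding speed v = 3321 mm/s = 3.321 m/s. Total distance L = v·t = 3.321 m/s × 393.4 s = 1306 m.
Convert: Hardness H = 2944 MPa = 2.944e+09 Pa.
Convert: Pad sides 5.021 mm × 2.078 mm = 0.005021 m × 0.002078 m. Contact area A = 0.005021 m × 0.002078 m = 1.043e-05 m².
SI base units throughout: W = 5.256 N, H = 2.944e+09 Pa, K = 7.167e-05.
Apply Archard: V = K·W·L/H = 7.167e-05 · 5.256 · 1306 / 2.944e+09 = 1.672e-10 m³.
Depth of wear h = V/A = 1.672e-10 / 1.043e-05 = 1.602e-05 m.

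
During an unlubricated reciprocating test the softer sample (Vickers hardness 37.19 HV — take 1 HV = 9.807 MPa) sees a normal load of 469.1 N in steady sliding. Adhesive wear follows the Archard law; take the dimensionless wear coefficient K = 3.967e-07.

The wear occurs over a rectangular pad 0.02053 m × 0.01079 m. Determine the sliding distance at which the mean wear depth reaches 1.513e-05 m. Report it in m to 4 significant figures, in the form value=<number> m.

value=6569 m

Each operation runs at full float precision, and the intermediates are displayed rounded. Rounded just once to four significant figures.
Convert: Hardness H = 37.19 HV × 9.807 MPa/HV = 364.7 MPa = 3.647e+08 Pa.
Convert: Contact area A = 0.02053 m × 0.01079 m = 2.215e-04 m².
Working in SI base units: W = 469.1 N, H = 3.647e+08 Pa, K = 3.967e-07.
Limit volume V_lim = h_lim·A = 1.513e-05 · 2.215e-04 = 3.352e-09 m³.
So the life L = V_lim·H/(K·W) = 3.352e-09 · 3.647e+08 / (3.967e-07 · 469.1) = 6569 m.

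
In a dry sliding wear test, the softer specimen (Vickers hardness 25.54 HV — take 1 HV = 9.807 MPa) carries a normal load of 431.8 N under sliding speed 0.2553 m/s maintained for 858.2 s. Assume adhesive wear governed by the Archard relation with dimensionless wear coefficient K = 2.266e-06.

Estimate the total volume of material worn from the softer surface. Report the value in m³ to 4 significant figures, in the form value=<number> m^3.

Every step keeps exact precision; shown intermediates are rounded. Rounded once at the end, at four significant figures.
Convert: Path length L = v·t = 0.2553 m/s × 858.2 s = 219.1 m.
Convert: Hardness H = 25.54 HV × 9.807 MPa/HV = 250.5 MPa = 2.505e+08 Pa.
Expressed in SI base units: W = 431.8 N, H = 2.505e+08 Pa, K = 2.266e-06.
Wear volume V = K·W·L/H = 2.266e-06 · 431.8 · 219.1 / 2.505e+08 = 8.559e-10 m³.

value=8.559e-10 m^3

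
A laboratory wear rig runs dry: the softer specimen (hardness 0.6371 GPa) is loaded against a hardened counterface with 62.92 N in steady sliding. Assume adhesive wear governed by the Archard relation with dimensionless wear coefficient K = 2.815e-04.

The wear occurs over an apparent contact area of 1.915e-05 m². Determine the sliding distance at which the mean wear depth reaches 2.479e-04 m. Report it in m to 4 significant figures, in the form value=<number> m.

The intermediates are displayed rounded; every step runs at full precision. Rounded just once to four significant digits.
Hardness H = 0.6371 GPa = 6.371e+08 Pa.
SI base units throughout: W = 62.92 N, H = 6.371e+08 Pa, K = 2.815e-04.
Limit volume V_lim = h_lim·A = 2.479e-04 · 1.915e-05 = 4.747e-09 m³.
Life L = V_lim·H/(K·W) = 4.747e-09 · 6.371e+08 / (2.815e-04 · 62.92) = 170.8 m.

value=170.8 m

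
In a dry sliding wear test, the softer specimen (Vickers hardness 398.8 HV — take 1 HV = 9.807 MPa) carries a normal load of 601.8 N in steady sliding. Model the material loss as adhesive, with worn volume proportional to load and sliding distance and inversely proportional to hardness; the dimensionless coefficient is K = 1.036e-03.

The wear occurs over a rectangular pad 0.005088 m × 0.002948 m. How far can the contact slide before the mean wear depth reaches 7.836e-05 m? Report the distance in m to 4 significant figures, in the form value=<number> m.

The intermediates are printed rounded. The computation maintains full float precision; one last rounding to 4 significant digits.
Convert: Hardness H = 398.8 HV × 9.807 MPa/HV = 3911 MPa = 3.911e+09 Pa.
Convert: Contact area A = 0.005088 m × 0.002948 m = 1.500e-05 m².
In SI base units: W = 601.8 N, H = 3.911e+09 Pa, K = 1.036e-03.
Permissible volume V_lim = h_lim·A = 7.836e-05 · 1.500e-05 = 1.175e-09 m³.
Thus life L = V_lim·H/(K·W) = 1.175e-09 · 3.911e+09 / (1.036e-03 · 601.8) = 7.373 m.

value=7.373 m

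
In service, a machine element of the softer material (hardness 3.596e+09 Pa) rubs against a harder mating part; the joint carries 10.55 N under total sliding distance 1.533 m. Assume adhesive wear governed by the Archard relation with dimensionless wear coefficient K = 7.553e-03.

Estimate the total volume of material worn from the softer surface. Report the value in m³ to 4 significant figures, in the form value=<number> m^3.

value=3.397e-11 m^3

The algebra runs at full float precision, and the intermediates are shown rounded. Rounded once at the end, at 4 significant figures.
Working in SI base units: W = 10.55 N, H = 3.596e+09 Pa, K = 7.553e-03.
Worn volume V = K·W·L/H = 7.553e-03 · 10.55 · 1.533 / 3.596e+09 = 3.397e-11 m³.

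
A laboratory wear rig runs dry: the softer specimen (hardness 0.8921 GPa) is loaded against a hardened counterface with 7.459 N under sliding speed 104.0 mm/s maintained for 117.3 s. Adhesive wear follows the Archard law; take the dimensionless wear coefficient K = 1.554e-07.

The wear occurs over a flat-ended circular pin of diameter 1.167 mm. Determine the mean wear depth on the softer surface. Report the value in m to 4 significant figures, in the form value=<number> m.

The computation holds full precision; the intermediates appear rounded; rounded once at the end to four significant digits.
Sliding speed v = 104.0 mm/s = 0.1040 m/s. Distance L = v·t = 0.1040 m/s × 117.3 s = 12.20 m.
Hardness H = 0.8921 GPa = 8.921e+08 Pa.
Pin diameter d = 1.167 mm = 0.001167 m. Contact area A = π·d²/4 = π·(0.001167 m)²/4 = 1.070e-06 m².
SI base units throughout: W = 7.459 N, H = 8.921e+08 Pa, K = 1.554e-07.
Apply Archard: V = K·W·L/H = 1.554e-07 · 7.459 · 12.20 / 8.921e+08 = 1.585e-14 m³.
Average depth h = V/A = 1.585e-14 / 1.070e-06 = 1.482e-08 m.

value=1.482e-08 m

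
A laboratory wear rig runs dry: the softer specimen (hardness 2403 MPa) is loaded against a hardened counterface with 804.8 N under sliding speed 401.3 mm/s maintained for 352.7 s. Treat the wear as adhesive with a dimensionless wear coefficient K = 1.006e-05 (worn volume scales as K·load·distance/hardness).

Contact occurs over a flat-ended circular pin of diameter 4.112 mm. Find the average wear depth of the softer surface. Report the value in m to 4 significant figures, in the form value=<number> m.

value=3.591e-05 m

The algebra carries full float precision — intermediates are printed rounded; rounded once at the end: four significant digits.
Convert: Sliding speed v = 401.3 mm/s = 0.4013 m/s. Distance L = v·t = 0.4013 m/s × 352.7 s = 141.5 m.
Convert: Hardness H = 2403 MPa = 2.403e+09 Pa.
Convert: Pin diameter d = 4.112 mm = 0.004112 m. Contact area A = π·d²/4 = π·(0.004112 m)²/4 = 1.328e-05 m².
Restated in SI base units: W = 804.8 N, H = 2.403e+09 Pa, K = 1.006e-05.
Archard relation: V = K·W·L/H = 1.006e-05 · 804.8 · 141.5 / 2.403e+09 = 4.769e-10 m³.
Mean wear depth h = V/A = 4.769e-10 / 1.328e-05 = 3.591e-05 m.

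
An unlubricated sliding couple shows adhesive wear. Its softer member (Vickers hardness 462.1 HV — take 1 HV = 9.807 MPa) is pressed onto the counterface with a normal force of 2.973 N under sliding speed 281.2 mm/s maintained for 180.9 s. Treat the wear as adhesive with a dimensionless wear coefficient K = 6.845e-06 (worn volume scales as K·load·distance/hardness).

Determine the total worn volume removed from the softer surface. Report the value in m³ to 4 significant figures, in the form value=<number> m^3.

value=2.284e-13 m^3

Intermediates are displayed rounded, and all arithmetic holds full precision, and a lone final rounding: four significant figures.
Convert: Sliding speed v = 281.2 mm/s = 0.2812 m/s. Distance L = v·t = 0.2812 m/s × 180.9 s = 50.87 m.
Convert: Hardness H = 462.1 HV × 9.807 MPa/HV = 4532 MPa = 4.532e+09 Pa.
As SI base values: W = 2.973 N, H = 4.532e+09 Pa, K = 6.845e-06.
Archard relation: V = K·W·L/H = 6.845e-06 · 2.973 · 50.87 / 4.532e+09 = 2.284e-13 m³.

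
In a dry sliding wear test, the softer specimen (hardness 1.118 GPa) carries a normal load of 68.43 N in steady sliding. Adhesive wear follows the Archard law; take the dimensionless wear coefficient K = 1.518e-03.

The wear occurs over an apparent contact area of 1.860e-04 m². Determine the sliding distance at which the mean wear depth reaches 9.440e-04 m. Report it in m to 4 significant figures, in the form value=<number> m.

Intermediate values appear rounded, and all working math holds full precision; a single final rounding, at four significant digits.
Hardness H = 1.118 GPa = 1.118e+09 Pa.
SI base units throughout: W = 68.43 N, H = 1.118e+09 Pa, K = 1.518e-03.
At the depth limit, V_lim = h_lim·A = 9.440e-04 · 1.860e-04 = 1.756e-07 m³.
Inverting, life L = V_lim·H/(K·W) = 1.756e-07 · 1.118e+09 / (1.518e-03 · 68.43) = 1890 m.

value=1890 m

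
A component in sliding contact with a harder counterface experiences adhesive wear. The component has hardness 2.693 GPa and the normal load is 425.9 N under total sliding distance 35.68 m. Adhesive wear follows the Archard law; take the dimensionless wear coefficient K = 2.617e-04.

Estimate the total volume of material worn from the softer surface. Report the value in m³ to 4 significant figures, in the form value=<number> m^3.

value=1.477e-09 m^3

The computation holds exact precision — intermediates appear rounded — rounded once at the end to four significant digits.
Hardness H = 2.693 GPa = 2.693e+09 Pa.
Collected in SI base units: W = 425.9 N, H = 2.693e+09 Pa, K = 2.617e-04.
Archard volume V = K·W·L/H = 2.617e-04 · 425.9 · 35.68 / 2.693e+09 = 1.477e-09 m³.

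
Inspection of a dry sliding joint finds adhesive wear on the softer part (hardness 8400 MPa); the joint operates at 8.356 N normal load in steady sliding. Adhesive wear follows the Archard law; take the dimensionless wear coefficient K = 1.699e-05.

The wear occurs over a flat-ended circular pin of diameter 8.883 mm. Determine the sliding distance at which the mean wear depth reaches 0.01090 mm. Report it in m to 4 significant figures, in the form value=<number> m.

Intermediate values appear rounded — all arithmetic carries full float precision; a single final rounding: four significant figures.
Convert: Hardness H = 8400 MPa = 8.400e+09 Pa.
Convert: Pin diameter d = 8.883 mm = 0.008883 m. Contact area A = π·d²/4 = π·(0.008883 m)²/4 = 6.197e-05 m².
Convert: Depth limit h_lim = 0.01090 mm = 1.090e-05 m.
Expressed in SI base units: W = 8.356 N, H = 8.400e+09 Pa, K = 1.699e-05.
Permissible volume V_lim = h_lim·A = 1.090e-05 · 6.197e-05 = 6.755e-10 m³.
Thus life L = V_lim·H/(K·W) = 6.755e-10 · 8.400e+09 / (1.699e-05 · 8.356) = 3.997e+04 m.

value=3.997e+04 m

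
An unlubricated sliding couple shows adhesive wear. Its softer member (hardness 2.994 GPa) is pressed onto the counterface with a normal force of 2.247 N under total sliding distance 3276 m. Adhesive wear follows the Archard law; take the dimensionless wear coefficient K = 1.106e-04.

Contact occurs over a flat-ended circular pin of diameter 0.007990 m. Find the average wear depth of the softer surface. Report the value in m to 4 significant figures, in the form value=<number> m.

value=5.423e-06 m

Intermediate values are shown rounded. Every step maintains exact precision, and one last rounding: 4 significant digits.
Convert: Hardness H = 2.994 GPa = 2.994e+09 Pa.
Convert: Contact area A = π·d²/4 = π·(0.007990 m)²/4 = 5.014e-05 m².
Collected in SI base units: W = 2.247 N, H = 2.994e+09 Pa, K = 1.106e-04.
Archard volume V = K·W·L/H = 1.106e-04 · 2.247 · 3276 / 2.994e+09 = 2.719e-10 m³.
Depth h = V/A = 2.719e-10 / 5.014e-05 = 5.423e-06 m.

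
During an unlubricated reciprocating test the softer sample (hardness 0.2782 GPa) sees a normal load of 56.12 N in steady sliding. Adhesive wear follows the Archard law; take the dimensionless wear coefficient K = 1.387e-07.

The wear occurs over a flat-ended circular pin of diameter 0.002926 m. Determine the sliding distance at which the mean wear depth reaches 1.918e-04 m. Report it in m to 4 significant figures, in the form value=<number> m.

Each operation keeps full float precision. Intermediates are printed rounded. Rounded just once: four significant digits.
Convert: Hardness H = 0.2782 GPa = 2.782e+08 Pa.
Convert: Contact area A = π·d²/4 = π·(0.002926 m)²/4 = 6.724e-06 m².
SI base units throughout: W = 56.12 N, H = 2.782e+08 Pa, K = 1.387e-07.
Wearable volume V_lim = h_lim·A = 1.918e-04 · 6.724e-06 = 1.290e-09 m³.
Thus life L = V_lim·H/(K·W) = 1.290e-09 · 2.782e+08 / (1.387e-07 · 56.12) = 4.609e+04 m.

value=4.609e+04 m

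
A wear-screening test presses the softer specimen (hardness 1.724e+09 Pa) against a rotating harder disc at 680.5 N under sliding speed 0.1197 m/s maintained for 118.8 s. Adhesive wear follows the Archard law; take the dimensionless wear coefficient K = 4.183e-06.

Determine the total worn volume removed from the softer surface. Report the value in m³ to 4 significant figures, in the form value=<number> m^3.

value=2.348e-11 m^3

All arithmetic carries exact precision; the intermediates appear rounded — rounded once at the end to four significant figures.
Distance covered L = v·t = 0.1197 m/s × 118.8 s = 14.22 m.
Expressed in SI base units: W = 680.5 N, H = 1.724e+09 Pa, K = 4.183e-06.
Worn volume V = K·W·L/H = 4.183e-06 · 680.5 · 14.22 / 1.724e+09 = 2.348e-11 m³.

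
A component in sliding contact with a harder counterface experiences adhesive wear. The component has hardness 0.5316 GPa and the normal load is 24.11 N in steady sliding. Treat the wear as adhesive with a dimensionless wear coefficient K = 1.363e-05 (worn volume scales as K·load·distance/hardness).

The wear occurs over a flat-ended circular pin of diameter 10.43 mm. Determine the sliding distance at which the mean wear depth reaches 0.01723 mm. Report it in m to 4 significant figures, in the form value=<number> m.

Each operation maintains exact precision. Intermediate values are shown rounded, and rounded once at the end to 4 significant digits.
Hardness H = 0.5316 GPa = 5.316e+08 Pa.
Pin diameter d = 10.43 mm = 0.01043 m. Contact area A = π·d²/4 = π·(0.01043 m)²/4 = 8.544e-05 m².
Depth limit h_lim = 0.01723 mm = 1.723e-05 m.
In SI base units, W = 24.11 N, H = 5.316e+08 Pa, K = 1.363e-05.
Volume at the limit: V_lim = h_lim·A = 1.723e-05 · 8.544e-05 = 1.472e-09 m³.
Inverting, life L = V_lim·H/(K·W) = 1.472e-09 · 5.316e+08 / (1.363e-05 · 24.11) = 2381 m.

value=2381 m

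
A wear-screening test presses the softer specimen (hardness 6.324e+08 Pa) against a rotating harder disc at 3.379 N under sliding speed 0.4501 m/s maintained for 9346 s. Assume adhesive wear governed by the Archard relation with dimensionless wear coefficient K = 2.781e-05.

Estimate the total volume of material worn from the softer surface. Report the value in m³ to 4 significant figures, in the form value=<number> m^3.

value=6.251e-10 m^3

All arithmetic holds full precision — intermediates are displayed rounded. Rounded just once, at 4 significant digits.
Distance covered L = v·t = 0.4501 m/s × 9346 s = 4207 m.
Working in SI base units: W = 3.379 N, H = 6.324e+08 Pa, K = 2.781e-05.
Worn volume V = K·W·L/H = 2.781e-05 · 3.379 · 4207 / 6.324e+08 = 6.251e-10 m³.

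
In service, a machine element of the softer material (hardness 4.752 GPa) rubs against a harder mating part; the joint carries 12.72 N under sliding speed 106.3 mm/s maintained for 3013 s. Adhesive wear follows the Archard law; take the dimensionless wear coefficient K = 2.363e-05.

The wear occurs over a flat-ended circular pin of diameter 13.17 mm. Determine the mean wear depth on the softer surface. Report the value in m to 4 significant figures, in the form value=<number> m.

Each operation carries full float precision. Intermediate values are printed rounded — one last rounding: 4 significant figures.
Sliding speed v = 106.3 mm/s = 0.1063 m/s. Distance L = v·t = 0.1063 m/s × 3013 s = 320.3 m.
Hardness H = 4.752 GPa = 4.752e+09 Pa.
Pin diameter d = 13.17 mm = 0.01317 m. Contact area A = π·d²/4 = π·(0.01317 m)²/4 = 1.362e-04 m².
In SI base units, W = 12.72 N, H = 4.752e+09 Pa, K = 2.363e-05.
Worn volume V = K·W·L/H = 2.363e-05 · 12.72 · 320.3 / 4.752e+09 = 2.026e-11 m³.
Depth h = V/A = 2.026e-11 / 1.362e-04 = 1.487e-07 m.

value=1.487e-07 m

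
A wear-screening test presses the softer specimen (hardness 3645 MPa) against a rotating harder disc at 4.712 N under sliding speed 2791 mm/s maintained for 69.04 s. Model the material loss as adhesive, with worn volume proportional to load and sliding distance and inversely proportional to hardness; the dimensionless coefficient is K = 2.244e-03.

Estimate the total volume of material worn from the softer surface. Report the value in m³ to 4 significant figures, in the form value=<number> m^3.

value=5.590e-10 m^3

Quoted intermediates are rounded. The algebra keeps exact precision. Rounded once at the end to four significant digits.
Sliding speed v = 2791 mm/s = 2.791 m/s. The distance L = v·t = 2.791 m/s × 69.04 s = 192.7 m.
Hardness H = 3645 MPa = 3.645e+09 Pa.
As SI base values: W = 4.712 N, H = 3.645e+09 Pa, K = 2.244e-03.
Archard volume V = K·W·L/H = 2.244e-03 · 4.712 · 192.7 / 3.645e+09 = 5.590e-10 m³.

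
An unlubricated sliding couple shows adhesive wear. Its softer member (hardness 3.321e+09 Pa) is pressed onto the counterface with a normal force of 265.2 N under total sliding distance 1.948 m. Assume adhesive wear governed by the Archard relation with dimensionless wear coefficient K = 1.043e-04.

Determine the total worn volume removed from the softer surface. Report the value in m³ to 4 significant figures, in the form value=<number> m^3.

The algebra carries full float precision, and intermediate values are shown rounded — one last rounding, at 4 significant figures.
Working in SI base units: W = 265.2 N, H = 3.321e+09 Pa, K = 1.043e-04.
By Archard's law, V = K·W·L/H = 1.043e-04 · 265.2 · 1.948 / 3.321e+09 = 1.622e-11 m³.

value=1.622e-11 m^3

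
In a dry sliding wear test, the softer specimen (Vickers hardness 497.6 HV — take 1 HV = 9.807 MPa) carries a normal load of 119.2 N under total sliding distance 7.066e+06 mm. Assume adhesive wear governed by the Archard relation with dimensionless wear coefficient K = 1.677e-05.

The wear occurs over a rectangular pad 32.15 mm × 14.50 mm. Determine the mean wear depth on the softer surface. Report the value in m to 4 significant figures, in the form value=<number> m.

All working math keeps full precision, and intermediates are shown rounded, and one last rounding: 4 significant digits.
Distance covered L = 7.066e+06 mm = 7066 m.
Hardness H = 497.6 HV × 9.807 MPa/HV = 4880 MPa = 4.880e+09 Pa.
Pad sides 32.15 mm × 14.50 mm = 0.03215 m × 0.01450 m. Contact area A = 0.03215 m × 0.01450 m = 4.662e-04 m².
Working in SI base units: W = 119.2 N, H = 4.880e+09 Pa, K = 1.677e-05.
Archard volume V = K·W·L/H = 1.677e-05 · 119.2 · 7066 / 4.880e+09 = 2.894e-09 m³.
Average depth h = V/A = 2.894e-09 / 4.662e-04 = 6.209e-06 m.

value=6.209e-06 m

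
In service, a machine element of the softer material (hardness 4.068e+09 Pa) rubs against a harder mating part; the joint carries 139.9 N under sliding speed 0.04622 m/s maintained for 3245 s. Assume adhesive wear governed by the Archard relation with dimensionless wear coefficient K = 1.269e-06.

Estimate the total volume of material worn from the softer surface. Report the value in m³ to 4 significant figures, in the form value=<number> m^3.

All working math maintains exact precision; quoted intermediates are rounded — a lone final rounding, at 4 significant digits.
Convert: The distance L = v·t = 0.04622 m/s × 3245 s = 150.0 m.
Restated in SI base units: W = 139.9 N, H = 4.068e+09 Pa, K = 1.269e-06.
Archard volume V = K·W·L/H = 1.269e-06 · 139.9 · 150.0 / 4.068e+09 = 6.546e-12 m³.

value=6.546e-12 m^3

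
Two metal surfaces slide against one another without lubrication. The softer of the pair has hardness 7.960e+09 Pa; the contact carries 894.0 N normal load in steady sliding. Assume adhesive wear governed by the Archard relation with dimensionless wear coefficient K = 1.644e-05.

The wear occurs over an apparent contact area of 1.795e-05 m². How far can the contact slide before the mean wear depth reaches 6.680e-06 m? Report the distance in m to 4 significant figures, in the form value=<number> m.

Each operation carries full float precision; quoted intermediates are rounded. Rounded once at the end: four significant figures.
In SI base units: W = 894.0 N, H = 7.960e+09 Pa, K = 1.644e-05.
Wearable volume V_lim = h_lim·A = 6.680e-06 · 1.795e-05 = 1.199e-10 m³.
Life L = V_lim·H/(K·W) = 1.199e-10 · 7.960e+09 / (1.644e-05 · 894.0) = 64.94 m.

value=64.94 m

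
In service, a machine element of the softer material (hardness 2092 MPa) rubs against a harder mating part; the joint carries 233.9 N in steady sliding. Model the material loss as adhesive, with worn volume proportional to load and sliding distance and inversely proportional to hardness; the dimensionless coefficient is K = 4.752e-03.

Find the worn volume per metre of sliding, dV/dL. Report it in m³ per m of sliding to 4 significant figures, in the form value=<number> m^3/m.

value=5.313e-10 m^3/m

Shown intermediates are rounded. The algebra carries exact precision. Rounded just once to 4 significant digits.
Hardness H = 2092 MPa = 2.092e+09 Pa.
Restated in SI base units: W = 233.9 N, H = 2.092e+09 Pa, K = 4.752e-03.
Sliding wear rate dV/dL = K·W/H, so: 4.752e-03 · 233.9 / 2.092e+09 = 5.313e-10 m³/m.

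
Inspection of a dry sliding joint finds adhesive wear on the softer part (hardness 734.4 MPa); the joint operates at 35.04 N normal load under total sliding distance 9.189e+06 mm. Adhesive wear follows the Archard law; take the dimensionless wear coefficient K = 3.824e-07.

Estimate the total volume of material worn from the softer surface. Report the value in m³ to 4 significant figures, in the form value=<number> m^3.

Printed values are rounded. All arithmetic runs at full float precision. Rounded once at the end to 4 significant figures.
Distance covered L = 9.189e+06 mm = 9189 m.
Hardness H = 734.4 MPa = 7.344e+08 Pa.
In SI base units: W = 35.04 N, H = 7.344e+08 Pa, K = 3.824e-07.
By Archard's law, V = K·W·L/H = 3.824e-07 · 35.04 · 9189 / 7.344e+08 = 1.677e-10 m³.

value=1.677e-10 m^3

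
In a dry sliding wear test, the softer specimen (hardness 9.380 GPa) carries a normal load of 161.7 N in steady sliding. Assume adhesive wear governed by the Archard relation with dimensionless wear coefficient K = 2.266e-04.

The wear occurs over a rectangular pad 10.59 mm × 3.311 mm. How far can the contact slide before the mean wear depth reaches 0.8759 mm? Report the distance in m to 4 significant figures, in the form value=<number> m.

Every step keeps full float precision — the intermediates are displayed rounded — a single final rounding: four significant digits.
Hardness H = 9.380 GPa = 9.380e+09 Pa.
Pad sides 10.59 mm × 3.311 mm = 0.01059 m × 0.003311 m. Contact area A = 0.01059 m × 0.003311 m = 3.506e-05 m².
Depth limit h_lim = 0.8759 mm = 8.759e-04 m.
Working in SI base units: W = 161.7 N, H = 9.380e+09 Pa, K = 2.266e-04.
Permissible volume V_lim = h_lim·A = 8.759e-04 · 3.506e-05 = 3.071e-08 m³.
So the life L = V_lim·H/(K·W) = 3.071e-08 · 9.380e+09 / (2.266e-04 · 161.7) = 7862 m.

value=7862 m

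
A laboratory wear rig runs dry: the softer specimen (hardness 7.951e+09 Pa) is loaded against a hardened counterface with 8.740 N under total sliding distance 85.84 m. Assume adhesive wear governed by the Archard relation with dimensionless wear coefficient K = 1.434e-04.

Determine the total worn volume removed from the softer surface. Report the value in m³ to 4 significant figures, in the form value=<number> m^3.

value=1.353e-11 m^3

The intermediates are displayed rounded — all arithmetic runs at full precision; a lone final rounding to four significant figures.
SI base units throughout: W = 8.740 N, H = 7.951e+09 Pa, K = 1.434e-04.
The Archard volume V = K·W·L/H = 1.434e-04 · 8.740 · 85.84 / 7.951e+09 = 1.353e-11 m³.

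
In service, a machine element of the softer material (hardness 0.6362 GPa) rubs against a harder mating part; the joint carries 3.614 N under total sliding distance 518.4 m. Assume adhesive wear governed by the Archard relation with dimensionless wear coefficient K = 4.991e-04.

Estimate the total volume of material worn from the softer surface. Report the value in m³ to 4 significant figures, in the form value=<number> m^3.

All arithmetic carries full precision. The intermediates are displayed rounded; rounded once at the end to 4 significant figures.
Convert: Hardness H = 0.6362 GPa = 6.362e+08 Pa.
Restated in SI base units: W = 3.614 N, H = 6.362e+08 Pa, K = 4.991e-04.
Wear volume V = K·W·L/H = 4.991e-04 · 3.614 · 518.4 / 6.362e+08 = 1.470e-09 m³.

value=1.470e-09 m^3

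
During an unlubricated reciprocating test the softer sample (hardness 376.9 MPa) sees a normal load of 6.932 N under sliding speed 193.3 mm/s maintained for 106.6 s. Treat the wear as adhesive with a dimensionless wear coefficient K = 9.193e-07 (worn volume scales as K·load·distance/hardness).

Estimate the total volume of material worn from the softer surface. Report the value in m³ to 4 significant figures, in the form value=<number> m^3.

All arithmetic maintains full precision, and intermediate values are shown rounded — rounded just once, at 4 significant figures.
Convert: Sliding speed v = 193.3 mm/s = 0.1933 m/s. Distance covered L = v·t = 0.1933 m/s × 106.6 s = 20.61 m.
Convert: Hardness H = 376.9 MPa = 3.769e+08 Pa.
In SI base units, W = 6.932 N, H = 3.769e+08 Pa, K = 9.193e-07.
Wear volume V = K·W·L/H = 9.193e-07 · 6.932 · 20.61 / 3.769e+08 = 3.484e-13 m³.

value=3.484e-13 m^3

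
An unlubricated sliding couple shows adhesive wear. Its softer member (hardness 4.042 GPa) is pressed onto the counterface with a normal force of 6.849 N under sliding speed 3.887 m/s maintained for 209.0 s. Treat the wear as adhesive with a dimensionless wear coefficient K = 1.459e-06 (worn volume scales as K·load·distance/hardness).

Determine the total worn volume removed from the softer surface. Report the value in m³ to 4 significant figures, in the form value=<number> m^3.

value=2.008e-12 m^3

Displayed values are rounded — each operation keeps full precision, and one final rounding to four significant figures.
Convert: Total distance L = v·t = 3.887 m/s × 209.0 s = 812.4 m.
Convert: Hardness H = 4.042 GPa = 4.042e+09 Pa.
SI base units throughout: W = 6.849 N, H = 4.042e+09 Pa, K = 1.459e-06.
Worn volume V = K·W·L/H = 1.459e-06 · 6.849 · 812.4 / 4.042e+09 = 2.008e-12 m³.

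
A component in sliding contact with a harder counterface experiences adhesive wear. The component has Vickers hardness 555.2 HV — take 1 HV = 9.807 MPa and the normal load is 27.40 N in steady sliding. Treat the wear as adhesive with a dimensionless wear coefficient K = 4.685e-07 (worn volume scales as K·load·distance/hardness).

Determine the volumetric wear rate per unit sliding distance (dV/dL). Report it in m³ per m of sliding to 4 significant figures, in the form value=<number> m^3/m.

Shown intermediates are rounded. The computation keeps exact precision — rounded just once to 4 significant figures.
Hardness H = 555.2 HV × 9.807 MPa/HV = 5445 MPa = 5.445e+09 Pa.
In SI base units, W = 27.40 N, H = 5.445e+09 Pa, K = 4.685e-07.
The wear rate dV/dL = K·W/H, so: 4.685e-07 · 27.40 / 5.445e+09 = 2.358e-15 m³/m.

value=2.358e-15 m^3/m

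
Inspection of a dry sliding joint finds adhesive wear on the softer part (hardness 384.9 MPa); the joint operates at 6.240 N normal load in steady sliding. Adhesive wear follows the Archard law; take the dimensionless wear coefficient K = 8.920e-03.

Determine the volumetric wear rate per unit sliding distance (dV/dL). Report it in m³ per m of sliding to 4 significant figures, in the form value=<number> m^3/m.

value=1.446e-10 m^3/m

All working math carries full precision, and the intermediates are displayed rounded. Rounded once at the end: four significant digits.
Convert: Hardness H = 384.9 MPa = 3.849e+08 Pa.
Working in SI base units: W = 6.240 N, H = 3.849e+08 Pa, K = 8.920e-03.
Rate of wear dV/dL = K·W/H (no L dependence): 8.920e-03 · 6.240 / 3.849e+08 = 1.446e-10 m³/m.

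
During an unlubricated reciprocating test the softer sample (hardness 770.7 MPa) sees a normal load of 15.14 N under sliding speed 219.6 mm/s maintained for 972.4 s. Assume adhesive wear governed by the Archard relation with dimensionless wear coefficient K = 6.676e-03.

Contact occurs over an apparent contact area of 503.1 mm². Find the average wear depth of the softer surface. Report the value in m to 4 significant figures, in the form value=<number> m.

value=5.566e-05 m

All working math runs at full precision — displayed values are rounded, and rounded just once: four significant digits.
Sliding speed v = 219.6 mm/s = 0.2196 m/s. Path length L = v·t = 0.2196 m/s × 972.4 s = 213.5 m.
Hardness H = 770.7 MPa = 7.707e+08 Pa.
Contact area A = 503.1 mm² = 5.031e-04 m².
Collected in SI base units: W = 15.14 N, H = 7.707e+08 Pa, K = 6.676e-03.
Archard volume V = K·W·L/H = 6.676e-03 · 15.14 · 213.5 / 7.707e+08 = 2.800e-08 m³.
Wear depth h = V/A = 2.800e-08 / 5.031e-04 = 5.566e-05 m.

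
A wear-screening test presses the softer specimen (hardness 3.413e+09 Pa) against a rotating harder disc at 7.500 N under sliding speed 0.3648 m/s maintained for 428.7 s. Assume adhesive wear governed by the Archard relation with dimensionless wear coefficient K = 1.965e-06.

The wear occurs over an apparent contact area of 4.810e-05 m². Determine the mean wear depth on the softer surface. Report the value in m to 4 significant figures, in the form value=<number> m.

Intermediate values appear rounded. Each operation maintains exact precision. Rounded once at the end to 4 significant figures.
Convert: The distance L = v·t = 0.3648 m/s × 428.7 s = 156.4 m.
SI base units throughout: W = 7.500 N, H = 3.413e+09 Pa, K = 1.965e-06.
Archard volume V = K·W·L/H = 1.965e-06 · 7.500 · 156.4 / 3.413e+09 = 6.753e-13 m³.
Wear depth h = V/A = 6.753e-13 / 4.810e-05 = 1.404e-08 m.

value=1.404e-08 m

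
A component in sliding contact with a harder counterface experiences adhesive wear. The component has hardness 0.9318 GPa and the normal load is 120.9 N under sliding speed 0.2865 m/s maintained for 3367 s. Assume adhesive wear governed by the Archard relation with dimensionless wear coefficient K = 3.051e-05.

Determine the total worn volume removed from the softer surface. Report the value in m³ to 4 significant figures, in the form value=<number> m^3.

The intermediates are shown rounded, and all arithmetic keeps exact precision. Rounded just once: four significant figures.
Distance covered L = v·t = 0.2865 m/s × 3367 s = 964.6 m.
Hardness H = 0.9318 GPa = 9.318e+08 Pa.
In SI base units: W = 120.9 N, H = 9.318e+08 Pa, K = 3.051e-05.
By Archard's law, V = K·W·L/H = 3.051e-05 · 120.9 · 964.6 / 9.318e+08 = 3.819e-09 m³.

value=3.819e-09 m^3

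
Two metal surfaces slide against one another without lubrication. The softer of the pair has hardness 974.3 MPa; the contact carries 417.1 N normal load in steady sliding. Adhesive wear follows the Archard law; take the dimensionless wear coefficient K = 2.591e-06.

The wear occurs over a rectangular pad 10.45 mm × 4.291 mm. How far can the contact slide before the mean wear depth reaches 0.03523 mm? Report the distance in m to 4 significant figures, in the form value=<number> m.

value=1424 m

Intermediate values are printed rounded, and each operation holds exact precision. Rounded just once, at 4 significant digits.
Convert: Hardness H = 974.3 MPa = 9.743e+08 Pa.
Convert: Pad sides 10.45 mm × 4.291 mm = 0.01045 m × 0.004291 m. Contact area A = 0.01045 m × 0.004291 m = 4.484e-05 m².
Convert: Depth limit h_lim = 0.03523 mm = 3.523e-05 m.
Expressed in SI base units: W = 417.1 N, H = 9.743e+08 Pa, K = 2.591e-06.
Allowed volume V_lim = h_lim·A = 3.523e-05 · 4.484e-05 = 1.580e-09 m³.
So the life L = V_lim·H/(K·W) = 1.580e-09 · 9.743e+08 / (2.591e-06 · 417.1) = 1424 m.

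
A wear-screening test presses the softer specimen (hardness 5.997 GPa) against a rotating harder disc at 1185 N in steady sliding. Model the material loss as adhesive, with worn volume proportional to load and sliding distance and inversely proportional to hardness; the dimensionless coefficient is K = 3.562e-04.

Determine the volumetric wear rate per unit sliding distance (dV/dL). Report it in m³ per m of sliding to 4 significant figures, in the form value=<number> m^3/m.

Intermediate values are printed rounded — the algebra holds full precision; one final rounding, at four significant digits.
Convert: Hardness H = 5.997 GPa = 5.997e+09 Pa.
SI base units throughout: W = 1185 N, H = 5.997e+09 Pa, K = 3.562e-04.
Sliding wear rate dV/dL = K·W/H: 3.562e-04 · 1185 / 5.997e+09 = 7.038e-11 m³/m.

value=7.038e-11 m^3/m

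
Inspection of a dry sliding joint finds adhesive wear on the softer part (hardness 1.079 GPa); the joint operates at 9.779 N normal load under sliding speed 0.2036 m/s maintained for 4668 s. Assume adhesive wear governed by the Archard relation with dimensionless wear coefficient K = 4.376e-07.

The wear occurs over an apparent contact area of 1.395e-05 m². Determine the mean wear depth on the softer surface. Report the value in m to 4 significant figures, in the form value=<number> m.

All working math holds full precision; the intermediates appear rounded — rounded once at the end, at four significant figures.
Distance covered L = v·t = 0.2036 m/s × 4668 s = 950.4 m.
Hardness H = 1.079 GPa = 1.079e+09 Pa.
Working in SI base units: W = 9.779 N, H = 1.079e+09 Pa, K = 4.376e-07.
Worn volume V = K·W·L/H = 4.376e-07 · 9.779 · 950.4 / 1.079e+09 = 3.769e-12 m³.
Depth of wear h = V/A = 3.769e-12 / 1.395e-05 = 2.702e-07 m.

value=2.702e-07 m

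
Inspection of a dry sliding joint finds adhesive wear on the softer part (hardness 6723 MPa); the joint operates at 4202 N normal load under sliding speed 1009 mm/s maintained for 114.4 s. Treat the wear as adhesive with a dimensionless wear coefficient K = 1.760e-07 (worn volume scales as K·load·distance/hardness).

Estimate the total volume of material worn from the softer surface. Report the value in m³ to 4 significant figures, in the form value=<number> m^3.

value=1.270e-11 m^3

Intermediates are displayed rounded; the algebra carries exact precision — rounded once at the end to 4 significant figures.
Sliding speed v = 1009 mm/s = 1.009 m/s. Sliding distance L = v·t = 1.009 m/s × 114.4 s = 115.4 m.
Hardness H = 6723 MPa = 6.723e+09 Pa.
Working in SI base units: W = 4202 N, H = 6.723e+09 Pa, K = 1.760e-07.
Archard relation: V = K·W·L/H = 1.760e-07 · 4202 · 115.4 / 6.723e+09 = 1.270e-11 m³.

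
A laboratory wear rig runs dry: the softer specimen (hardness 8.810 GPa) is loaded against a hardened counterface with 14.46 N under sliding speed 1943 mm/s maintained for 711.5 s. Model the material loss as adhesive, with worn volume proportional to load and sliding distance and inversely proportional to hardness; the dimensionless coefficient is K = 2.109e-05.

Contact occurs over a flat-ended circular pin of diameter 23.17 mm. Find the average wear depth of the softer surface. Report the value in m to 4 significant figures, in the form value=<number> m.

Displayed values are rounded, and the computation keeps exact precision; a single final rounding to 4 significant figures.
Sliding speed v = 1943 mm/s = 1.943 m/s. Sliding distance L = v·t = 1.943 m/s × 711.5 s = 1382 m.
Hardness H = 8.810 GPa = 8.810e+09 Pa.
Pin diameter d = 23.17 mm = 0.02317 m. Contact area A = π·d²/4 = π·(0.02317 m)²/4 = 4.216e-04 m².
As SI base values: W = 14.46 N, H = 8.810e+09 Pa, K = 2.109e-05.
The Archard volume V = K·W·L/H = 2.109e-05 · 14.46 · 1382 / 8.810e+09 = 4.785e-11 m³.
Mean wear depth h = V/A = 4.785e-11 / 4.216e-04 = 1.135e-07 m.

value=1.135e-07 m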